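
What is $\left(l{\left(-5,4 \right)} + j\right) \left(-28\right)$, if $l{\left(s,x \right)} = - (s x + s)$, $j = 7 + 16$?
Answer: $-1344$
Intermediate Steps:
$j = 23$
$l{\left(s,x \right)} = - s - s x$ ($l{\left(s,x \right)} = - (s + s x) = - s - s x$)
$\left(l{\left(-5,4 \right)} + j\right) \left(-28\right) = \left(\left(-1\right) \left(-5\right) \left(1 + 4\right) + 23\right) \left(-28\right) = \left(\left(-1\right) \left(-5\right) 5 + 23\right) \left(-28\right) = \left(25 + 23\right) \left(-28\right) = 48 \left(-28\right) = -1344$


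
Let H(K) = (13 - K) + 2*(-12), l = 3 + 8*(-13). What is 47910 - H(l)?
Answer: 47820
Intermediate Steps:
l = -101 (l = 3 - 104 = -101)
H(K) = -11 - K (H(K) = (13 - K) - 24 = -11 - K)
47910 - H(l) = 47910 - (-11 - 1*(-101)) = 47910 - (-11 + 101) = 47910 - 1*90 = 47910 - 90 = 47820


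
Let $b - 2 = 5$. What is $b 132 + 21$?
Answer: $945$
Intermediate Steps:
$b = 7$ ($b = 2 + 5 = 7$)
$b 132 + 21 = 7 \cdot 132 + 21 = 924 + 21 = 945$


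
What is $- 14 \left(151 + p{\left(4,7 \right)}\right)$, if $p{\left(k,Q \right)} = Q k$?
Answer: $-2506$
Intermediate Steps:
$- 14 \left(151 + p{\left(4,7 \right)}\right) = - 14 \left(151 + 7 \cdot 4\right) = - 14 \left(151 + 28\right) = \left(-14\right) 179 = -2506$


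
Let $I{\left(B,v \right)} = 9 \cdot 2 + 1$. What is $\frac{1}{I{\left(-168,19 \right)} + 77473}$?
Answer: $\frac{1}{77492} \approx 1.2905 \cdot 10^{-5}$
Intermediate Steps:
$I{\left(B,v \right)} = 19$ ($I{\left(B,v \right)} = 18 + 1 = 19$)
$\frac{1}{I{\left(-168,19 \right)} + 77473} = \frac{1}{19 + 77473} = \frac{1}{77492}$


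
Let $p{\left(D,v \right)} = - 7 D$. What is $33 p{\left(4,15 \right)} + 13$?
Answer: $-911$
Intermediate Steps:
$33 p{\left(4,15 \right)} + 13 = 33 \left(\left(-7\right) 4\right) + 13 = 33 \left(-28\right) + 13 = -924 + 13 = -911$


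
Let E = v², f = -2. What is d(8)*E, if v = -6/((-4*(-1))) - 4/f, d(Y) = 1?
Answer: ¼ ≈ 0.25000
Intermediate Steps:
v = ½ (v = -6/((-4*(-1))) - 4/(-2) = -6/4 - 4*(-½) = -6*¼ + 2 = -3/2 + 2 = ½ ≈ 0.50000)
E = ¼ (E = (½)² = ¼ ≈ 0.25000)
d(8)*E = 1*(¼) = ¼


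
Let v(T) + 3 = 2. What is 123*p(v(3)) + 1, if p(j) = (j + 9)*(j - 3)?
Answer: -3935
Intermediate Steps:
v(T) = -1 (v(T) = -3 + 2 = -1)
p(j) = (-3 + j)*(9 + j) (p(j) = (9 + j)*(-3 + j) = (-3 + j)*(9 + j))
123*p(v(3)) + 1 = 123*(-27 + (-1)² + 6*(-1)) + 1 = 123*(-27 + 1 - 6) + 1 = 123*(-32) + 1 = -3936 + 1 = -3935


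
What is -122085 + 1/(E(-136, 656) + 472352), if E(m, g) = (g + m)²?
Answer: -90678877919/742752 ≈ -1.2209e+5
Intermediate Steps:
-122085 + 1/(E(-136, 656) + 472352) = -122085 + 1/((656 - 136)² + 472352) = -122085 + 1/(520² + 472352) = -122085 + 1/(270400 + 472352) = -122085 + 1/742752 = -90678877919/742752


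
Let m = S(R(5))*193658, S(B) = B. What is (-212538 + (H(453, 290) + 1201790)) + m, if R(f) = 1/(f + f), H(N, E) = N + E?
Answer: 5046804/5 ≈ 1.0094e+6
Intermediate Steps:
H(N, E) = E + N
R(f) = 1/(2*f)
m = 96829/5 (m = ((½)/5)*193658 = ((½)*(⅕))*193658 = (⅒)*193658 = 96829/5 ≈ 19366.)
(-212538 + (H(453, 290) + 1201790)) + m = (-212538 + ((290 + 453) + 1201790)) + 96829/5 = (-212538 + (743 + 1201790)) + 96829/5 = (-212538 + 1202533) + 96829/5 = 989995 + 96829/5 = 5046804/5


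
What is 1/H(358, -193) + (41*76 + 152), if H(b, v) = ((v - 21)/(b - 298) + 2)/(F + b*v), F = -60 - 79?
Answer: 2230586/47 ≈ 47459.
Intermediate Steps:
F = -139
H(b, v) = (2 + (-21 + v)/(-298 + b))/(-139 + b*v) (H(b, v) = ((v - 21)/(b - 298) + 2)/(-139 + b*v) = ((-21 + v)/(-298 + b) + 2)/(-139 + b*v) = (2 + (-21 + v)/(-298 + b))/(-139 + b*v))
1/H(358, -193) + (41*76 + 152) = 1/((-617 - 193 + 2*358)/(41422 - 139*358 - 193*358² - 298*358*(-193))) + (41*76 + 152) = 1/((-617 - 193 + 716)/(41422 - 49762 - 193*128164 + 20590012)) + (3116 + 152) = 1/(-94/(41422 - 49762 - 24735652 + 20590012)) + 3268 = 1/(-94/(-4153980)) + 3268 = 1/(-1/4153980*(-94)) + 3268 = 1/(47/2076990) + 3268 = 2076990/47 + 3268 = 2230586/47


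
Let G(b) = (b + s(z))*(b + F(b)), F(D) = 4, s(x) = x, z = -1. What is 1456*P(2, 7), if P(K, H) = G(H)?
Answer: 96096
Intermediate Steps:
G(b) = (-1 + b)*(4 + b) (G(b) = (b - 1)*(b + 4) = (-1 + b)*(4 + b))
P(K, H) = -4 + H² + 3*H
1456*P(2, 7) = 1456*(-4 + 7² + 3*7) = 1456*(-4 + 49 + 21) = 1456*66 = 96096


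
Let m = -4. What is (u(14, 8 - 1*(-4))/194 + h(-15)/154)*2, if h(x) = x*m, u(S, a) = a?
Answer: 6744/7469 ≈ 0.90293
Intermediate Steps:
h(x) = -4*x (h(x) = x*(-4) = -4*x)
(u(14, 8 - 1*(-4))/194 + h(-15)/154)*2 = ((8 - 1*(-4))/194 - 4*(-15)/154)*2 = ((8 + 4)*(1/194) + 60*(1/154))*2 = (12*(1/194) + 30/77)*2 = (6/97 + 30/77)*2 = (3372/7469)*2 = 6744/7469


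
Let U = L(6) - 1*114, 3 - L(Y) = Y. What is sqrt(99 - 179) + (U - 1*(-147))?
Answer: 30 + 4*I*sqrt(5) ≈ 30.0 + 8.9443*I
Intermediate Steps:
L(Y) = 3 - Y
U = -117 (U = (3 - 1*6) - 1*114 = (3 - 6) - 114 = -3 - 114 = -117)
sqrt(99 - 179) + (U - 1*(-147)) = sqrt(99 - 179) + (-117 - 1*(-147)) = sqrt(-80) + (-117 + 147) = 4*I*sqrt(5) + 30 = 30 + 4*I*sqrt(5)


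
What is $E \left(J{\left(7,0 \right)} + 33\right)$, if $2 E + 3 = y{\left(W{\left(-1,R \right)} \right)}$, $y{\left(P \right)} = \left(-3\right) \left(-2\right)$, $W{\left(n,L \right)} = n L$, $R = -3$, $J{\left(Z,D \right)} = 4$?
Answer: $\frac{111}{2} \approx 55.5$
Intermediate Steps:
$W{\left(n,L \right)} = L n$
$y{\left(P \right)} = 6$
$E = \frac{3}{2}$ ($E = - \frac{3}{2} + \frac{1}{2} \cdot 6 = - \frac{3}{2} + 3 = \frac{3}{2} \approx 1.5$)
$E \left(J{\left(7,0 \right)} + 33\right) = \frac{3 \left(4 + 33\right)}{2} = \frac{3}{2} \cdot 37 = \frac{111}{2}$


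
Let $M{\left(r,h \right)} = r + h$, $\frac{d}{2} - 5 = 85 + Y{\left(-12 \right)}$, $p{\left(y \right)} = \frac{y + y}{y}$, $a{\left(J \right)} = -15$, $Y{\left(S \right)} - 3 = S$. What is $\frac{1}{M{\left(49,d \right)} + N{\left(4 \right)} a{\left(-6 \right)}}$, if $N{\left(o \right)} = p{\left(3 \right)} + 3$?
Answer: $\frac{1}{136} \approx 0.0073529$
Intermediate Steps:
$Y{\left(S \right)} = 3 + S$
$p{\left(y \right)} = 2$ ($p{\left(y \right)} = \frac{2 y}{y} = 2$)
$d = 162$ ($d = 10 + 2 \left(85 + \left(3 - 12\right)\right) = 10 + 2 \left(85 - 9\right) = 10 + 2 \cdot 76 = 10 + 152 = 162$)
$N{\left(o \right)} = 5$ ($N{\left(o \right)} = 2 + 3 = 5$)
$M{\left(r,h \right)} = h + r$
$\frac{1}{M{\left(49,d \right)} + N{\left(4 \right)} a{\left(-6 \right)}} = \frac{1}{\left(162 + 49\right) + 5 \left(-15\right)} = \frac{1}{211 - 75} = \frac{1}{136}$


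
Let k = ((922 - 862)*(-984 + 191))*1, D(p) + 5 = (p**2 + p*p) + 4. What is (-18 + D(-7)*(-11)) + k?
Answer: -48665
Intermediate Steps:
D(p) = -1 + 2*p**2 (D(p) = -5 + ((p**2 + p*p) + 4) = -5 + ((p**2 + p**2) + 4) = -5 + (2*p**2 + 4) = -5 + (4 + 2*p**2) = -1 + 2*p**2)
k = -47580 (k = (60*(-793))*1 = -47580*1 = -47580)
(-18 + D(-7)*(-11)) + k = (-18 + (-1 + 2*(-7)**2)*(-11)) - 47580 = (-18 + (-1 + 2*49)*(-11)) - 47580 = (-18 + (-1 + 98)*(-11)) - 47580 = (-18 + 97*(-11)) - 47580 = (-18 - 1067) - 47580 = -1085 - 47580 = -48665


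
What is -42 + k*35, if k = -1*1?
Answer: -77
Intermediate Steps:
k = -1
-42 + k*35 = -42 - 1*35 = -42 - 35 = -77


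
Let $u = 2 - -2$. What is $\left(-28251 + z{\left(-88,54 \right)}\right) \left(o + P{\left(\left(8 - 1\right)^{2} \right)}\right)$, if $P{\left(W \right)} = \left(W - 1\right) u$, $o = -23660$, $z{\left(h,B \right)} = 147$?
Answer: $659544672$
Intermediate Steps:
$u = 4$ ($u = 2 + 2 = 4$)
$P{\left(W \right)} = -4 + 4 W$ ($P{\left(W \right)} = \left(W - 1\right) 4 = \left(-1 + W\right) 4 = -4 + 4 W$)
$\left(-28251 + z{\left(-88,54 \right)}\right) \left(o + P{\left(\left(8 - 1\right)^{2} \right)}\right) = \left(-28251 + 147\right) \left(-23660 - \left(4 - 4 \left(8 - 1\right)^{2}\right)\right) = - 28104 \left(-23660 - \left(4 - 4 \cdot 7^{2}\right)\right) = - 28104 \left(-23660 + \left(-4 + 4 \cdot 49\right)\right) = - 28104 \left(-23660 + \left(-4 + 196\right)\right) = - 28104 \left(-23660 + 192\right) = \left(-28104\right) \left(-23468\right) = 659544672$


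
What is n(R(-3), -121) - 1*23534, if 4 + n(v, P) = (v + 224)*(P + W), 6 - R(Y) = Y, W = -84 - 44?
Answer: -81555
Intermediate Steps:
W = -128
R(Y) = 6 - Y
n(v, P) = -4 + (-128 + P)*(224 + v) (n(v, P) = -4 + (v + 224)*(P - 128) = -4 + (224 + v)*(-128 + P) = -4 + (-128 + P)*(224 + v))
n(R(-3), -121) - 1*23534 = (-28676 - 128*(6 - 1*(-3)) + 224*(-121) - 121*(6 - 1*(-3))) - 1*23534 = (-28676 - 128*(6 + 3) - 27104 - 121*(6 + 3)) - 23534 = (-28676 - 128*9 - 27104 - 121*9) - 23534 = (-28676 - 1152 - 27104 - 1089) - 23534 = -58021 - 23534 = -81555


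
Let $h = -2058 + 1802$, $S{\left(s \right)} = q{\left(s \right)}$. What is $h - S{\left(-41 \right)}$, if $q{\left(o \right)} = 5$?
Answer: $-261$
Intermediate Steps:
$S{\left(s \right)} = 5$
$h = -256$
$h - S{\left(-41 \right)} = -256 - 5 = -261$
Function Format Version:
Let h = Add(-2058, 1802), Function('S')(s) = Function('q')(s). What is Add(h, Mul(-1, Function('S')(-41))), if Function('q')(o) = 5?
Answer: -261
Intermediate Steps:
Function('S')(s) = 5
h = -256
Add(h, Mul(-1, Function('S')(-41))) = Add(-256, Mul(-1, 5)) = Add(-256, -5) = -261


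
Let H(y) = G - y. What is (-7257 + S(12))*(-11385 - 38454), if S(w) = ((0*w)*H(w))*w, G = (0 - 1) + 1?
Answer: 361681623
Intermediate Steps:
G = 0 (G = -1 + 1 = 0)
H(y) = -y (H(y) = 0 - y = -y)
S(w) = 0 (S(w) = ((0*w)*(-w))*w = (0*(-w))*w = 0*w = 0)
(-7257 + S(12))*(-11385 - 38454) = (-7257 + 0)*(-11385 - 38454) = -7257*(-49839) = 361681623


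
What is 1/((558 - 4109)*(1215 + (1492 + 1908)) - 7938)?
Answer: -1/16395803 ≈ -6.0991e-8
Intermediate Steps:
1/((558 - 4109)*(1215 + (1492 + 1908)) - 7938) = 1/(-3551*(1215 + 3400) - 7938) = 1/(-3551*4615 - 7938) = 1/(-16387865 - 7938) = 1/(-16395803) = -1/16395803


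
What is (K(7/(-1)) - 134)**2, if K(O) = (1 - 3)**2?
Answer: 16900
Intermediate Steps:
K(O) = 4 (K(O) = (-2)**2 = 4)
(K(7/(-1)) - 134)**2 = (4 - 134)**2 = (-130)**2 = 16900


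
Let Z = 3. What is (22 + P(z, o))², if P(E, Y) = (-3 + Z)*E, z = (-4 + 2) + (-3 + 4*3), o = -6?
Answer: 484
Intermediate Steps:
z = 7 (z = -2 + (-3 + 12) = -2 + 9 = 7)
P(E, Y) = 0 (P(E, Y) = (-3 + 3)*E = 0*E = 0)
(22 + P(z, o))² = (22 + 0)² = 22² = 484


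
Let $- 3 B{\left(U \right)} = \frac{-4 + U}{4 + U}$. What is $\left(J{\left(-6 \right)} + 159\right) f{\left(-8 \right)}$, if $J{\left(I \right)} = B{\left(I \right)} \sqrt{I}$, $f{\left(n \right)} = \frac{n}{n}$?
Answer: $159 - \frac{5 i \sqrt{6}}{3} \approx 159.0 - 4.0825 i$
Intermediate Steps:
$f{\left(n \right)} = 1$
$B{\left(U \right)} = - \frac{-4 + U}{3 \left(4 + U\right)}$ ($B{\left(U \right)} = - \frac{\left(-4 + U\right) \frac{1}{4 + U}}{3} = - \frac{\frac{1}{4 + U} \left(-4 + U\right)}{3} = - \frac{-4 + U}{3 \left(4 + U\right)}$)
$J{\left(I \right)} = \frac{\sqrt{I} \left(4 - I\right)}{3 \left(4 + I\right)}$ ($J{\left(I \right)} = \frac{4 - I}{3 \left(4 + I\right)} \sqrt{I} = \frac{\sqrt{I} \left(4 - I\right)}{3 \left(4 + I\right)}$)
$\left(J{\left(-6 \right)} + 159\right) f{\left(-8 \right)} = \left(\frac{\sqrt{-6} \left(4 - -6\right)}{3 \left(4 - 6\right)} + 159\right) 1 = \left(\frac{i \sqrt{6} \left(4 + 6\right)}{3 \left(-2\right)} + 159\right) 1 = \left(\frac{1}{3} i \sqrt{6} \left(- \frac{1}{2}\right) 10 + 159\right) 1 = \left(- \frac{5 i \sqrt{6}}{3} + 159\right) 1 = \left(159 - \frac{5 i \sqrt{6}}{3}\right) 1 = 159 - \frac{5 i \sqrt{6}}{3}$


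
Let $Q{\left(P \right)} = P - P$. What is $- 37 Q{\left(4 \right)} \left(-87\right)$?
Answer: $0$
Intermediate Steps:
$Q{\left(P \right)} = 0$
$- 37 Q{\left(4 \right)} \left(-87\right) = \left(-37\right) 0 \left(-87\right) = 0 \left(-87\right) = 0$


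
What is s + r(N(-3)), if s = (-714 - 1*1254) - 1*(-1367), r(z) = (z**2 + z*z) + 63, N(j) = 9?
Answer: -376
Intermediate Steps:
r(z) = 63 + 2*z**2 (r(z) = (z**2 + z**2) + 63 = 2*z**2 + 63 = 63 + 2*z**2)
s = -601 (s = (-714 - 1254) + 1367 = -1968 + 1367 = -601)
s + r(N(-3)) = -601 + (63 + 2*9**2) = -601 + (63 + 2*81) = -601 + (63 + 162) = -601 + 225 = -376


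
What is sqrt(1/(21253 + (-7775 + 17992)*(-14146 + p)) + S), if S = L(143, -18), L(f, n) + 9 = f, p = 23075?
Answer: sqrt(6601959492305910)/7019142 ≈ 11.576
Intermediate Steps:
L(f, n) = -9 + f
S = 134 (S = -9 + 143 = 134)
sqrt(1/(21253 + (-7775 + 17992)*(-14146 + p)) + S) = sqrt(1/(21253 + (-7775 + 17992)*(-14146 + 23075)) + 134) = sqrt(1/(21253 + 10217*8929) + 134) = sqrt(1/(21253 + 91227593) + 134) = sqrt(1/91248846 + 134) = sqrt(12227345365/91248846) = sqrt(6601959492305910)/7019142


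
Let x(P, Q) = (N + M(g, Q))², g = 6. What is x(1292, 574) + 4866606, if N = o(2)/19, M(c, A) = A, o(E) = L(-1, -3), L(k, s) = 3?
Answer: 1875851047/361 ≈ 5.1963e+6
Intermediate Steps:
o(E) = 3
N = 3/19 ≈ 0.15789
x(P, Q) = (3/19 + Q)²
x(1292, 574) + 4866606 = (3 + 19*574)²/361 + 4866606 = (3 + 10906)²/361 + 4866606 = (1/361)*10909² + 4866606 = (1/361)*119006281 + 4866606 = 119006281/361 + 4866606 = 1875851047/361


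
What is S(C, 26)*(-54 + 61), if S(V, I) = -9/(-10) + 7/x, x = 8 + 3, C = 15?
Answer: 1183/110 ≈ 10.755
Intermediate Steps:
x = 11
S(V, I) = 169/110 (S(V, I) = -9/(-10) + 7/11 = -9*(-1/10) + 7*(1/11) = 9/10 + 7/11 = 169/110)
S(C, 26)*(-54 + 61) = 169*(-54 + 61)/110 = (169/110)*7 = 1183/110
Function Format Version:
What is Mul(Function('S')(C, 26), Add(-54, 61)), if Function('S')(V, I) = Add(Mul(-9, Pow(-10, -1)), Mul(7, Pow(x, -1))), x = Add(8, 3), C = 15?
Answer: Rational(1183, 110) ≈ 10.755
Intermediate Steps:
x = 11
Function('S')(V, I) = Rational(169, 110) (Function('S')(V, I) = Add(Mul(-9, Pow(-10, -1)), Mul(7, Pow(11, -1))) = Add(Mul(-9, Rational(-1, 10)), Mul(7, Rational(1, 11))) = Add(Rational(9, 10), Rational(7, 11)) = Rational(169, 110))
Mul(Function('S')(C, 26), Add(-54, 61)) = Mul(Rational(169, 110), Add(-54, 61)) = Mul(Rational(169, 110), 7) = Rational(1183, 110)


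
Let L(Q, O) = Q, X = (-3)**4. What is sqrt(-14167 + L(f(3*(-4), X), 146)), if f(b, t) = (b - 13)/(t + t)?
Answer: I*sqrt(4590158)/18 ≈ 119.03*I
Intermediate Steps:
X = 81
f(b, t) = (-13 + b)/(2*t) (f(b, t) = (-13 + b)/((2*t)) = (-13 + b)*(1/(2*t)) = (-13 + b)/(2*t))
sqrt(-14167 + L(f(3*(-4), X), 146)) = sqrt(-14167 + (1/2)*(-13 + 3*(-4))/81) = sqrt(-14167 + (1/2)*(1/81)*(-13 - 12)) = sqrt(-14167 + (1/2)*(1/81)*(-25)) = sqrt(-14167 - 25/162) = sqrt(-2295079/162) = I*sqrt(4590158)/18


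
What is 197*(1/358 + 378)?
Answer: 26659025/358 ≈ 74467.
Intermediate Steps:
197*(1/358 + 378) = 197*(135325/358) = 26659025/358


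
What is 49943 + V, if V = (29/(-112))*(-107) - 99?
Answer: 5585631/112 ≈ 49872.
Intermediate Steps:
V = -7985/112 (V = (29*(-1/112))*(-107) - 99 = -29/112*(-107) - 99 = 3103/112 - 99 = -7985/112 ≈ -71.295)
49943 + V = 49943 - 7985/112 = 5585631/112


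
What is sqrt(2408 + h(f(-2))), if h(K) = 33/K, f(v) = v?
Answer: sqrt(9566)/2 ≈ 48.903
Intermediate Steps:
sqrt(2408 + h(f(-2))) = sqrt(2408 + 33/(-2)) = sqrt(2408 + 33*(-1/2)) = sqrt(2408 - 33/2) = sqrt(4783/2) = sqrt(9566)/2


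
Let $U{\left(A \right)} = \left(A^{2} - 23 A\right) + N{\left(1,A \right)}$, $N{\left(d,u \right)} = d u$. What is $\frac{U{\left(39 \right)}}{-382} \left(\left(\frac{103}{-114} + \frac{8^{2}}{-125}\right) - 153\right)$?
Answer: $\frac{486293041}{1814500} \approx 268.0$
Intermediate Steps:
$U{\left(A \right)} = A^{2} - 22 A$ ($U{\left(A \right)} = \left(A^{2} - 23 A\right) + 1 A = \left(A^{2} - 23 A\right) + A = A^{2} - 22 A$)
$\frac{U{\left(39 \right)}}{-382} \left(\left(\frac{103}{-114} + \frac{8^{2}}{-125}\right) - 153\right) = \frac{39 \left(-22 + 39\right)}{-382} \left(\left(\frac{103}{-114} + \frac{8^{2}}{-125}\right) - 153\right) = 39 \cdot 17 \left(- \frac{1}{382}\right) \left(\left(103 \left(- \frac{1}{114}\right) + 64 \left(- \frac{1}{125}\right)\right) - 153\right) = 663 \left(- \frac{1}{382}\right) \left(\left(- \frac{103}{114} - \frac{64}{125}\right) - 153\right) = - \frac{663 \left(- \frac{20171}{14250} - 153\right)}{382} = \left(- \frac{663}{382}\right) \left(- \frac{2200421}{14250}\right) = \frac{486293041}{1814500}$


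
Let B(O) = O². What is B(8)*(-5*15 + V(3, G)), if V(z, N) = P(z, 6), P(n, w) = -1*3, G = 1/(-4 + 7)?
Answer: -4992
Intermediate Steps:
G = ⅓ (G = 1/3 = ⅓ ≈ 0.33333)
P(n, w) = -3
V(z, N) = -3
B(8)*(-5*15 + V(3, G)) = 8²*(-5*15 - 3) = 64*(-75 - 3) = 64*(-78) = -4992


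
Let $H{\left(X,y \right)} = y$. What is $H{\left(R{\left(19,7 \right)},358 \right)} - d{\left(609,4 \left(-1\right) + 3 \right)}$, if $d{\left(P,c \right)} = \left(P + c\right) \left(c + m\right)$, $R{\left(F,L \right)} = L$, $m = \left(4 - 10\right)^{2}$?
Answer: $-20922$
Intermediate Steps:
$m = 36$ ($m = \left(-6\right)^{2} = 36$)
$d{\left(P,c \right)} = \left(36 + c\right) \left(P + c\right)$ ($d{\left(P,c \right)} = \left(P + c\right) \left(c + 36\right) = \left(P + c\right) \left(36 + c\right) = \left(36 + c\right) \left(P + c\right)$)
$H{\left(R{\left(19,7 \right)},358 \right)} - d{\left(609,4 \left(-1\right) + 3 \right)} = 358 - \left(\left(4 \left(-1\right) + 3\right)^{2} + 36 \cdot 609 + 36 \left(4 \left(-1\right) + 3\right) + 609 \left(4 \left(-1\right) + 3\right)\right) = 358 - \left(\left(-4 + 3\right)^{2} + 21924 + 36 \left(-4 + 3\right) + 609 \left(-4 + 3\right)\right) = 358 - \left(\left(-1\right)^{2} + 21924 + 36 \left(-1\right) + 609 \left(-1\right)\right) = 358 - \left(1 + 21924 - 36 - 609\right) = 358 - 21280 = -20922$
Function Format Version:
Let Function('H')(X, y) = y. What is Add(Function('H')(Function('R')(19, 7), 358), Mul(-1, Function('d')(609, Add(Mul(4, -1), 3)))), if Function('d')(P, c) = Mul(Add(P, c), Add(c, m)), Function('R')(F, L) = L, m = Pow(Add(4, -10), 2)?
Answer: -20922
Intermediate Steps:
m = 36 (m = Pow(-6, 2) = 36)
Function('d')(P, c) = Mul(Add(36, c), Add(P, c)) (Function('d')(P, c) = Mul(Add(P, c), Add(c, 36)) = Mul(Add(P, c), Add(36, c)) = Mul(Add(36, c), Add(P, c)))
Add(Function('H')(Function('R')(19, 7), 358), Mul(-1, Function('d')(609, Add(Mul(4, -1), 3)))) = Add(358, Mul(-1, Add(Pow(Add(Mul(4, -1), 3), 2), Mul(36, 609), Mul(36, Add(Mul(4, -1), 3)), Mul(609, Add(Mul(4, -1), 3))))) = Add(358, Mul(-1, Add(Pow(Add(-4, 3), 2), 21924, Mul(36, Add(-4, 3)), Mul(609, Add(-4, 3))))) = Add(358, Mul(-1, Add(Pow(-1, 2), 21924, Mul(36, -1), Mul(609, -1)))) = Add(358, Mul(-1, Add(1, 21924, -36, -609))) = Add(358, Mul(-1, 21280)) = Add(358, -21280) = -20922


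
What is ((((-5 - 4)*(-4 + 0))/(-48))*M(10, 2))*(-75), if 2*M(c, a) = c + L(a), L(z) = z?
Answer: 675/2 ≈ 337.50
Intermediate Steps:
M(c, a) = a/2 + c/2 (M(c, a) = (c + a)/2 = (a + c)/2 = a/2 + c/2)
((((-5 - 4)*(-4 + 0))/(-48))*M(10, 2))*(-75) = ((((-5 - 4)*(-4 + 0))/(-48))*((½)*2 + (½)*10))*(-75) = ((-9*(-4)*(-1/48))*(1 + 5))*(-75) = ((36*(-1/48))*6)*(-75) = -¾*6*(-75) = -9/2*(-75) = 675/2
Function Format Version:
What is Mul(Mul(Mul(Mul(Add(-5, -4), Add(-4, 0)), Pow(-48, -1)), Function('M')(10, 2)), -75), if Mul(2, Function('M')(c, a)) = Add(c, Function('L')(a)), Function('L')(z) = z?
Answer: Rational(675, 2) ≈ 337.50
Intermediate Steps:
Function('M')(c, a) = Add(Mul(Rational(1, 2), a), Mul(Rational(1, 2), c)) (Function('M')(c, a) = Mul(Rational(1, 2), Add(c, a)) = Mul(Rational(1, 2), Add(a, c)) = Add(Mul(Rational(1, 2), a), Mul(Rational(1, 2), c)))
Mul(Mul(Mul(Mul(Add(-5, -4), Add(-4, 0)), Pow(-48, -1)), Function('M')(10, 2)), -75) = Mul(Mul(Mul(Mul(Add(-5, -4), Add(-4, 0)), Pow(-48, -1)), Add(Mul(Rational(1, 2), 2), Mul(Rational(1, 2), 10))), -75) = Mul(Mul(Mul(Mul(-9, -4), Rational(-1, 48)), Add(1, 5)), -75) = Mul(Mul(Mul(36, Rational(-1, 48)), 6), -75) = Mul(Mul(Rational(-3, 4), 6), -75) = Mul(Rational(-9, 2), -75) = Rational(675, 2)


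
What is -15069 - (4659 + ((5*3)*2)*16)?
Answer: -20208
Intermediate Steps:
-15069 - (4659 + ((5*3)*2)*16) = -15069 - (4659 + (15*2)*16) = -15069 - (4659 + 30*16) = -15069 - (4659 + 480) = -15069 - 1*5139 = -15069 - 5139 = -20208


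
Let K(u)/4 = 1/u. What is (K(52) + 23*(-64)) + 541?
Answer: -12102/13 ≈ -930.92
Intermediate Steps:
K(u) = 4/u
(K(52) + 23*(-64)) + 541 = (4/52 + 23*(-64)) + 541 = (4*(1/52) - 1472) + 541 = (1/13 - 1472) + 541 = -19135/13 + 541 = -12102/13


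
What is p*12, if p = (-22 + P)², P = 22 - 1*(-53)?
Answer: 33708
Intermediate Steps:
P = 75 (P = 22 + 53 = 75)
p = 2809 (p = (-22 + 75)² = 53² = 2809)
p*12 = 2809*12 = 33708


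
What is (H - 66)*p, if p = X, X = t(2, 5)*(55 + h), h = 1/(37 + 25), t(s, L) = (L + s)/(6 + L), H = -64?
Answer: -1552005/341 ≈ -4551.3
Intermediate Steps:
t(s, L) = (L + s)/(6 + L)
h = 1/62 ≈ 0.016129
X = 23877/682 (X = ((5 + 2)/(6 + 5))*(55 + 1/62) = (7/11)*(3411/62) = 23877/682 ≈ 35.010)
p = 23877/682 ≈ 35.010
(H - 66)*p = (-64 - 66)*(23877/682) = -130*23877/682 = -1552005/341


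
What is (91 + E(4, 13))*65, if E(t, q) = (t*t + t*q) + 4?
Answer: 10595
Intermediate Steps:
E(t, q) = 4 + t² + q*t (E(t, q) = (t² + q*t) + 4 = 4 + t² + q*t)
(91 + E(4, 13))*65 = (91 + (4 + 4² + 13*4))*65 = (91 + (4 + 16 + 52))*65 = (91 + 72)*65 = 163*65 = 10595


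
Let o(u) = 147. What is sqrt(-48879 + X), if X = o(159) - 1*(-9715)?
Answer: I*sqrt(39017) ≈ 197.53*I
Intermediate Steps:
X = 9862 (X = 147 - 1*(-9715) = 147 + 9715 = 9862)
sqrt(-48879 + X) = sqrt(-48879 + 9862) = sqrt(-39017) = I*sqrt(39017)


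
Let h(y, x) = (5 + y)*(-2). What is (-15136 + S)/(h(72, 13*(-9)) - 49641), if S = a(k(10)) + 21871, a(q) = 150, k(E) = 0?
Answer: -1377/9959 ≈ -0.13827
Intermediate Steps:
h(y, x) = -10 - 2*y
S = 22021 (S = 150 + 21871 = 22021)
(-15136 + S)/(h(72, 13*(-9)) - 49641) = (-15136 + 22021)/((-10 - 2*72) - 49641) = 6885/((-10 - 144) - 49641) = 6885/(-154 - 49641) = 6885/(-49795) = 6885*(-1/49795) = -1377/9959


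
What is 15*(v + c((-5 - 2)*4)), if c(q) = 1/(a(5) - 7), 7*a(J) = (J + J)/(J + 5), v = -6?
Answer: -1475/16 ≈ -92.188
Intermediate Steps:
a(J) = 2*J/(7*(5 + J)) (a(J) = ((J + J)/(J + 5))/7 = ((2*J)/(5 + J))/7 = (2*J/(5 + J))/7 = 2*J/(7*(5 + J)))
c(q) = -7/48 (c(q) = 1/((2/7)*5/(5 + 5) - 7) = 1/((2/7)*5/10 - 7) = 1/((2/7)*5*(⅒) - 7) = 1/(⅐ - 7) = 1/(-48/7) = -7/48)
15*(v + c((-5 - 2)*4)) = 15*(-6 - 7/48) = 15*(-295/48) = -1475/16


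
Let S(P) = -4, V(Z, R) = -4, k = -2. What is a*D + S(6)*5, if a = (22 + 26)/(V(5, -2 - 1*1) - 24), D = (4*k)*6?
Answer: 436/7 ≈ 62.286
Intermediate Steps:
D = -48 (D = (4*(-2))*6 = -8*6 = -48)
a = -12/7 (a = (22 + 26)/(-4 - 24) = 48/(-28) = 48*(-1/28) = -12/7 ≈ -1.7143)
a*D + S(6)*5 = -12/7*(-48) - 4*5 = 576/7 - 20 = 436/7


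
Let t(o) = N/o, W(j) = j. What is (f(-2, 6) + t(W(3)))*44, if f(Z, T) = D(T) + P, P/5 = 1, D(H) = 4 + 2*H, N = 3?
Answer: 968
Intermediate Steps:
P = 5 (P = 5*1 = 5)
t(o) = 3/o
f(Z, T) = 9 + 2*T (f(Z, T) = (4 + 2*T) + 5 = 9 + 2*T)
(f(-2, 6) + t(W(3)))*44 = ((9 + 2*6) + 3/3)*44 = ((9 + 12) + 3*(1/3))*44 = (21 + 1)*44 = 22*44 = 968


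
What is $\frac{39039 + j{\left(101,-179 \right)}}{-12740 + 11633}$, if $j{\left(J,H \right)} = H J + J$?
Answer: $- \frac{21061}{1107} \approx -19.025$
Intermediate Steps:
$j{\left(J,H \right)} = J + H J$
$\frac{39039 + j{\left(101,-179 \right)}}{-12740 + 11633} = \frac{39039 + 101 \left(1 - 179\right)}{-12740 + 11633} = \frac{39039 + 101 \left(-178\right)}{-1107} = \left(39039 - 17978\right) \left(- \frac{1}{1107}\right) = 21061 \left(- \frac{1}{1107}\right) = - \frac{21061}{1107}$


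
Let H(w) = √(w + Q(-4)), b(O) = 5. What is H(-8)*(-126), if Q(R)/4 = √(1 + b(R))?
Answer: -252*√(-2 + √6) ≈ -168.95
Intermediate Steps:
Q(R) = 4*√6 (Q(R) = 4*√(1 + 5) = 4*√6)
H(w) = √(w + 4*√6)
H(-8)*(-126) = √(-8 + 4*√6)*(-126) = -126*√(-8 + 4*√6)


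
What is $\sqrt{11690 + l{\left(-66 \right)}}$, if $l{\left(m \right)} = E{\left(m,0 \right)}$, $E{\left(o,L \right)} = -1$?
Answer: $\sqrt{11689} \approx 108.12$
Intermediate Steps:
$l{\left(m \right)} = -1$
$\sqrt{11690 + l{\left(-66 \right)}} = \sqrt{11690 - 1} = \sqrt{11689}$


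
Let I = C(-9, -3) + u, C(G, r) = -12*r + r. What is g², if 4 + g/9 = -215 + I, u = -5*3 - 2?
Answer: 3337929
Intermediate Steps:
C(G, r) = -11*r
u = -17 (u = -15 - 2 = -17)
I = 16 (I = -11*(-3) - 17 = 33 - 17 = 16)
g = -1827 (g = -36 + 9*(-215 + 16) = -36 + 9*(-199) = -36 - 1791 = -1827)
g² = (-1827)² = 3337929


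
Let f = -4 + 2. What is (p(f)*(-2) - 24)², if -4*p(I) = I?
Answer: 625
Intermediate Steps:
f = -2
p(I) = -I/4
(p(f)*(-2) - 24)² = (-¼*(-2)*(-2) - 24)² = ((½)*(-2) - 24)² = (-1 - 24)² = (-25)² = 625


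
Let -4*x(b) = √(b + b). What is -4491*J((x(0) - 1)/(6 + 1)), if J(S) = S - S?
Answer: 0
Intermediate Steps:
x(b) = -√2*√b/4 (x(b) = -√(b + b)/4 = -√2*√b/4)
J(S) = 0
-4491*J((x(0) - 1)/(6 + 1)) = -4491*0 = 0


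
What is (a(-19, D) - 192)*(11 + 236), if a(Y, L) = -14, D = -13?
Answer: -50882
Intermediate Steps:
(a(-19, D) - 192)*(11 + 236) = (-14 - 192)*(11 + 236) = -206*247 = -50882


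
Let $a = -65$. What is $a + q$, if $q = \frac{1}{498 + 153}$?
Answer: $- \frac{42314}{651} \approx -64.998$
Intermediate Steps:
$q = \frac{1}{651} \approx 0.0015361$
$a + q = -65 + \frac{1}{651} = - \frac{42314}{651}$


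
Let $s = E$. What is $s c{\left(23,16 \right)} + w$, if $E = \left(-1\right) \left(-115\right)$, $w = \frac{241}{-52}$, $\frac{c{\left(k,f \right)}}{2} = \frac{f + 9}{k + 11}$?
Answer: $\frac{145403}{884} \approx 164.48$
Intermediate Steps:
$c{\left(k,f \right)} = \frac{2 \left(9 + f\right)}{11 + k}$ ($c{\left(k,f \right)} = 2 \frac{f + 9}{k + 11} = 2 \frac{9 + f}{11 + k} = \frac{2 \left(9 + f\right)}{11 + k}$)
$w = - \frac{241}{52}$ ($w = 241 \left(- \frac{1}{52}\right) = - \frac{241}{52} \approx -4.6346$)
$E = 115$
$s = 115$
$s c{\left(23,16 \right)} + w = 115 \frac{2 \left(9 + 16\right)}{11 + 23} - \frac{241}{52} = 115 \cdot 2 \cdot \frac{1}{34} \cdot 25 - \frac{241}{52} = 115 \cdot \frac{25}{17} - \frac{241}{52} = \frac{2875}{17} - \frac{241}{52} = \frac{145403}{884}$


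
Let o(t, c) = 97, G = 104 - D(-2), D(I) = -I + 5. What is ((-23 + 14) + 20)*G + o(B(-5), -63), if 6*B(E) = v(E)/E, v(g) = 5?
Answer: 1164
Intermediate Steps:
D(I) = 5 - I
B(E) = 5/(6*E) (B(E) = (5/E)/6 = 5/(6*E))
G = 97 (G = 104 - (5 - 1*(-2)) = 104 - (5 + 2) = 104 - 1*7 = 104 - 7 = 97)
((-23 + 14) + 20)*G + o(B(-5), -63) = ((-23 + 14) + 20)*97 + 97 = (-9 + 20)*97 + 97 = 11*97 + 97 = 1067 + 97 = 1164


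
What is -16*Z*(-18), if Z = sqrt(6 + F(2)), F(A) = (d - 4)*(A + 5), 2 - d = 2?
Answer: 288*I*sqrt(22) ≈ 1350.8*I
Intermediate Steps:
d = 0 (d = 2 - 1*2 = 2 - 2 = 0)
F(A) = -20 - 4*A (F(A) = (0 - 4)*(A + 5) = -4*(5 + A) = -20 - 4*A)
Z = I*sqrt(22) (Z = sqrt(6 + (-20 - 4*2)) = sqrt(6 + (-20 - 8)) = sqrt(6 - 28) = sqrt(-22) = I*sqrt(22) ≈ 4.6904*I)
-16*Z*(-18) = -16*I*sqrt(22)*(-18) = 288*I*sqrt(22)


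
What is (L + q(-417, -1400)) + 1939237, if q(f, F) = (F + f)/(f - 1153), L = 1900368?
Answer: 6028181667/1570 ≈ 3.8396e+6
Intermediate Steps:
q(f, F) = (F + f)/(-1153 + f)
(L + q(-417, -1400)) + 1939237 = (1900368 + (-1400 - 417)/(-1153 - 417)) + 1939237 = (1900368 - 1817/(-1570)) + 1939237 = (1900368 - 1/1570*(-1817)) + 1939237 = (1900368 + 1817/1570) + 1939237 = 2983579577/1570 + 1939237 = 6028181667/1570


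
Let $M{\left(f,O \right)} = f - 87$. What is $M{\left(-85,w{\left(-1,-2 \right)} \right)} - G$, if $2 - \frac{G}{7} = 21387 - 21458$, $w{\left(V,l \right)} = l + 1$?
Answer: $-683$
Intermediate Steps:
$w{\left(V,l \right)} = 1 + l$
$G = 511$ ($G = 14 - 7 \left(21387 - 21458\right) = 14 - -497 = 14 + 497 = 511$)
$M{\left(f,O \right)} = -87 + f$ ($M{\left(f,O \right)} = f - 87 = -87 + f$)
$M{\left(-85,w{\left(-1,-2 \right)} \right)} - G = \left(-87 - 85\right) - 511 = -172 - 511 = -683$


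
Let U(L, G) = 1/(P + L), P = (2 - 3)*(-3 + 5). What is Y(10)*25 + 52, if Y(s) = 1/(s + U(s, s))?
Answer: 4412/81 ≈ 54.469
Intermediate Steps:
P = -2 (P = -1*2 = -2)
U(L, G) = 1/(-2 + L)
Y(s) = 1/(s + 1/(-2 + s))
Y(10)*25 + 52 = ((-2 + 10)/(1 + 10*(-2 + 10)))*25 + 52 = (8/(1 + 10*8))*25 + 52 = (8/(1 + 80))*25 + 52 = (8/81)*25 + 52 = 200/81 + 52 = 4412/81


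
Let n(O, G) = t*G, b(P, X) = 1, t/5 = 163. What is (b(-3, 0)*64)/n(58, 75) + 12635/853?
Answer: 772368967/52139625 ≈ 14.813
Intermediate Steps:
t = 815 (t = 5*163 = 815)
n(O, G) = 815*G
(b(-3, 0)*64)/n(58, 75) + 12635/853 = (1*64)/((815*75)) + 12635/853 = 64/61125 + 12635*(1/853) = 64*(1/61125) + 12635/853 = 64/61125 + 12635/853 = 772368967/52139625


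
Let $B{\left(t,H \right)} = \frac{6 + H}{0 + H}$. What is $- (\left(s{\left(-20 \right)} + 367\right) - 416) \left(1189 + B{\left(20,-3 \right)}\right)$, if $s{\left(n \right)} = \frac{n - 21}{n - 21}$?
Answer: $57024$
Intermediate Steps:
$s{\left(n \right)} = 1$ ($s{\left(n \right)} = \frac{-21 + n}{-21 + n} = 1$)
$B{\left(t,H \right)} = \frac{6 + H}{H}$
$- (\left(s{\left(-20 \right)} + 367\right) - 416) \left(1189 + B{\left(20,-3 \right)}\right) = - (\left(1 + 367\right) - 416) \left(1189 + \frac{6 - 3}{-3}\right) = - (368 - 416) \left(1189 - 1\right) = \left(-1\right) \left(-48\right) \left(1189 - 1\right) = 48 \cdot 1188 = 57024$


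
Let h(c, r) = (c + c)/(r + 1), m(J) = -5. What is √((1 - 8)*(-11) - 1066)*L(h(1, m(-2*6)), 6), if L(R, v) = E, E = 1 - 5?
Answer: -4*I*√989 ≈ -125.79*I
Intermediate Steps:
h(c, r) = 2*c/(1 + r) (h(c, r) = (2*c)/(1 + r) = 2*c/(1 + r))
E = -4
L(R, v) = -4
√((1 - 8)*(-11) - 1066)*L(h(1, m(-2*6)), 6) = √((1 - 8)*(-11) - 1066)*(-4) = √(-7*(-11) - 1066)*(-4) = √(77 - 1066)*(-4) = √(-989)*(-4) = (I*√989)*(-4) = -4*I*√989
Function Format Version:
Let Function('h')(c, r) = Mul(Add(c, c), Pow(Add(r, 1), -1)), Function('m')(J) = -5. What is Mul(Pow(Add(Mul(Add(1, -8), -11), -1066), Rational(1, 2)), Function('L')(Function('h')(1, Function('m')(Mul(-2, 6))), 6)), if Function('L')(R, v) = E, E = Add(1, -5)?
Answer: Mul(-4, I, Pow(989, Rational(1, 2))) ≈ Mul(-125.79, I)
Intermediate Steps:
Function('h')(c, r) = Mul(2, c, Pow(Add(1, r), -1)) (Function('h')(c, r) = Mul(Mul(2, c), Pow(Add(1, r), -1)) = Mul(2, c, Pow(Add(1, r), -1)))
E = -4
Function('L')(R, v) = -4
Mul(Pow(Add(Mul(Add(1, -8), -11), -1066), Rational(1, 2)), Function('L')(Function('h')(1, Function('m')(Mul(-2, 6))), 6)) = Mul(Pow(Add(Mul(Add(1, -8), -11), -1066), Rational(1, 2)), -4) = Mul(Pow(Add(Mul(-7, -11), -1066), Rational(1, 2)), -4) = Mul(Pow(Add(77, -1066), Rational(1, 2)), -4) = Mul(Pow(-989, Rational(1, 2)), -4) = Mul(Mul(I, Pow(989, Rational(1, 2))), -4) = Mul(-4, I, Pow(989, Rational(1, 2)))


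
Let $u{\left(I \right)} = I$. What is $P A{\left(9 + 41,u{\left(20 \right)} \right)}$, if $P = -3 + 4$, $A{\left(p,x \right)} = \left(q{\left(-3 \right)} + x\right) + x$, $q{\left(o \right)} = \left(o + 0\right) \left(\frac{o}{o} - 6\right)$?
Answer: $55$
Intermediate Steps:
$q{\left(o \right)} = - 5 o$ ($q{\left(o \right)} = o \left(1 - 6\right) = o \left(-5\right) = - 5 o$)
$A{\left(p,x \right)} = 15 + 2 x$ ($A{\left(p,x \right)} = \left(\left(-5\right) \left(-3\right) + x\right) + x = \left(15 + x\right) + x = 15 + 2 x$)
$P = 1$
$P A{\left(9 + 41,u{\left(20 \right)} \right)} = 1 \left(15 + 2 \cdot 20\right) = 1 \left(15 + 40\right) = 1 \cdot 55 = 55$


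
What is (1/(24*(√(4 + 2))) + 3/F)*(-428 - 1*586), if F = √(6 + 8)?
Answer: -1521*√14/7 - 169*√6/24 ≈ -830.26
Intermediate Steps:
F = √14 ≈ 3.7417
(1/(24*(√(4 + 2))) + 3/F)*(-428 - 1*586) = (1/(24*(√(4 + 2))) + 3/(√14))*(-428 - 1*586) = (1/(24*(√6)) + 3*(√14/14))*(-428 - 586) = ((√6/6)/24 + 3*√14/14)*(-1014) = (√6/144 + 3*√14/14)*(-1014) = -1521*√14/7 - 169*√6/24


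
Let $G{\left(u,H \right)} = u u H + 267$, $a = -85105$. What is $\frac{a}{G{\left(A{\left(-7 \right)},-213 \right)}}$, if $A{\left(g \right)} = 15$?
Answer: $\frac{85105}{47658} \approx 1.7857$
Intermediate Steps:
$G{\left(u,H \right)} = 267 + H u^{2}$ ($G{\left(u,H \right)} = u^{2} H + 267 = H u^{2} + 267 = 267 + H u^{2}$)
$\frac{a}{G{\left(A{\left(-7 \right)},-213 \right)}} = - \frac{85105}{267 - 213 \cdot 15^{2}} = - \frac{85105}{267 - 47925} = - \frac{85105}{-47658} = \left(-85105\right) \left(- \frac{1}{47658}\right) = \frac{85105}{47658}$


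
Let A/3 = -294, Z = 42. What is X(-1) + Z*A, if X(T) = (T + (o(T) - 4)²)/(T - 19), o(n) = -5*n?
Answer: -37044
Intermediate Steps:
A = -882 (A = 3*(-294) = -882)
X(T) = (T + (-4 - 5*T)²)/(-19 + T) (X(T) = (T + (-5*T - 4)²)/(T - 19) = (T + (-4 - 5*T)²)/(-19 + T))
X(-1) + Z*A = (-1 + (4 + 5*(-1))²)/(-19 - 1) + 42*(-882) = (-1 + (4 - 5)²)/(-20) - 37044 = -(-1 + (-1)²)/20 - 37044 = -(-1 + 1)/20 - 37044 = -1/20*0 - 37044 = 0 - 37044 = -37044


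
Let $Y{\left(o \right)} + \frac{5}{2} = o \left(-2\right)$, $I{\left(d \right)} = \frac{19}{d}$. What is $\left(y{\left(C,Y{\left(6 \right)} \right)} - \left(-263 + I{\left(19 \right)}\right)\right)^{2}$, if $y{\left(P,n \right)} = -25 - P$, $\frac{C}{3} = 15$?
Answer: $36864$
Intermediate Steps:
$C = 45$ ($C = 3 \cdot 15 = 45$)
$Y{\left(o \right)} = - \frac{5}{2} - 2 o$ ($Y{\left(o \right)} = - \frac{5}{2} + o \left(-2\right) = - \frac{5}{2} - 2 o$)
$\left(y{\left(C,Y{\left(6 \right)} \right)} - \left(-263 + I{\left(19 \right)}\right)\right)^{2} = \left(\left(-25 - 45\right) + \left(263 - \frac{19}{19}\right)\right)^{2} = \left(\left(-25 - 45\right) + \left(263 - 19 \cdot \frac{1}{19}\right)\right)^{2} = \left(-70 + \left(263 - 1\right)\right)^{2} = \left(-70 + 262\right)^{2} = 192^{2} = 36864$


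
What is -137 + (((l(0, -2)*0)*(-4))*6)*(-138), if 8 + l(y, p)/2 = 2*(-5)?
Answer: -137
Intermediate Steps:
l(y, p) = -36 (l(y, p) = -16 + 2*(2*(-5)) = -16 + 2*(-10) = -16 - 20 = -36)
-137 + (((l(0, -2)*0)*(-4))*6)*(-138) = -137 + ((-36*0*(-4))*6)*(-138) = -137 + ((0*(-4))*6)*(-138) = -137 + (0*6)*(-138) = -137 + 0*(-138) = -137 + 0 = -137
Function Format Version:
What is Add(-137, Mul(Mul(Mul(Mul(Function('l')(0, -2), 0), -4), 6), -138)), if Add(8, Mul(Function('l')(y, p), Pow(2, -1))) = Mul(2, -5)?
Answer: -137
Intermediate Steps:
Function('l')(y, p) = -36 (Function('l')(y, p) = Add(-16, Mul(2, Mul(2, -5))) = Add(-16, Mul(2, -10)) = Add(-16, -20) = -36)
Add(-137, Mul(Mul(Mul(Mul(Function('l')(0, -2), 0), -4), 6), -138)) = Add(-137, Mul(Mul(Mul(Mul(-36, 0), -4), 6), -138)) = Add(-137, Mul(Mul(Mul(0, -4), 6), -138)) = Add(-137, Mul(Mul(0, 6), -138)) = Add(-137, Mul(0, -138)) = Add(-137, 0) = -137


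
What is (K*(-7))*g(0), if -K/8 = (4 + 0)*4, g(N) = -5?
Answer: -4480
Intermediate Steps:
K = -128 (K = -8*(4 + 0)*4 = -32*4 = -8*16 = -128)
(K*(-7))*g(0) = -128*(-7)*(-5) = 896*(-5) = -4480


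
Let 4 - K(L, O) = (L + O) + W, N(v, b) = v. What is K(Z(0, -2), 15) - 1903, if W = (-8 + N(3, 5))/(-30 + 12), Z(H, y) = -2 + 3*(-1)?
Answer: -34367/18 ≈ -1909.3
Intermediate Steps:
Z(H, y) = -5 (Z(H, y) = -2 - 3 = -5)
W = 5/18 (W = (-8 + 3)/(-30 + 12) = -5/(-18) = -5*(-1/18) = 5/18 ≈ 0.27778)
K(L, O) = 67/18 - L - O (K(L, O) = 4 - ((L + O) + 5/18) = 4 - (5/18 + L + O) = 4 + (-5/18 - L - O) = 67/18 - L - O)
K(Z(0, -2), 15) - 1903 = (67/18 - 1*(-5) - 1*15) - 1903 = (67/18 + 5 - 15) - 1903 = -113/18 - 1903 = -34367/18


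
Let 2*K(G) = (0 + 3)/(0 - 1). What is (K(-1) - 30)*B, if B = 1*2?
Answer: -63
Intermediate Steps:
B = 2
K(G) = -3/2 (K(G) = ((0 + 3)/(0 - 1))/2 = (3/(-1))/2 = (3*(-1))/2 = (½)*(-3) = -3/2)
(K(-1) - 30)*B = (-3/2 - 30)*2 = -63/2*2 = -63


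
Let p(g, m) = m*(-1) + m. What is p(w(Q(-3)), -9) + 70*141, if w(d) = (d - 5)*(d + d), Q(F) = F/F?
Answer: 9870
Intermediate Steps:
Q(F) = 1
w(d) = 2*d*(-5 + d) (w(d) = (-5 + d)*(2*d) = 2*d*(-5 + d))
p(g, m) = 0 (p(g, m) = -m + m = 0)
p(w(Q(-3)), -9) + 70*141 = 0 + 70*141 = 0 + 9870 = 9870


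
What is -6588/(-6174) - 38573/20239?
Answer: -5823065/6941977 ≈ -0.83882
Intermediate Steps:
-6588/(-6174) - 38573/20239 = -6588*(-1/6174) - 38573*1/20239 = 366/343 - 38573/20239 = -5823065/6941977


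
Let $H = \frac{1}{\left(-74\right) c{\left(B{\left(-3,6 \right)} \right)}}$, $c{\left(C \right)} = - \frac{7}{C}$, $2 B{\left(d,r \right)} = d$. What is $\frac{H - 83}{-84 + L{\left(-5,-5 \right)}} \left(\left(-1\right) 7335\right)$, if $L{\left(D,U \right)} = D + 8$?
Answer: $- \frac{70082665}{9324} \approx -7516.4$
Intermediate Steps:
$B{\left(d,r \right)} = \frac{d}{2}$
$L{\left(D,U \right)} = 8 + D$
$H = - \frac{3}{1036}$ ($H = \frac{1}{\left(-74\right) \left(- \frac{7}{\frac{1}{2} \left(-3\right)}\right)} = - \frac{1}{74 \left(- \frac{7}{- \frac{3}{2}}\right)} = - \frac{1}{74 \left(\left(-7\right) \left(- \frac{2}{3}\right)\right)} = - \frac{1}{74 \cdot \frac{14}{3}} = \left(- \frac{1}{74}\right) \frac{3}{14} = - \frac{3}{1036} \approx -0.0028958$)
$\frac{H - 83}{-84 + L{\left(-5,-5 \right)}} \left(\left(-1\right) 7335\right) = \frac{- \frac{3}{1036} - 83}{-84 + \left(8 - 5\right)} \left(\left(-1\right) 7335\right) = - \frac{85991}{1036 \left(-84 + 3\right)} \left(-7335\right) = - \frac{85991}{1036 \left(-81\right)} \left(-7335\right) = \left(- \frac{85991}{1036}\right) \left(- \frac{1}{81}\right) \left(-7335\right) = \frac{85991}{83916} \left(-7335\right) = - \frac{70082665}{9324}$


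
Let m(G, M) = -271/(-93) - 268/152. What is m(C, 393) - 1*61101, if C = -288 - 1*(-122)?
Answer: -215926867/3534 ≈ -61100.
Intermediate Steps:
C = -166 (C = -288 + 122 = -166)
m(G, M) = 4067/3534 (m(G, M) = -271*(-1/93) - 268*1/152 = 271/93 - 67/38 = 4067/3534)
m(C, 393) - 1*61101 = 4067/3534 - 1*61101 = 4067/3534 - 61101 = -215926867/3534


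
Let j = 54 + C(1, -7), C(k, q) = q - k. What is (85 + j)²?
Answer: 17161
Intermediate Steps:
j = 46 (j = 54 + (-7 - 1*1) = 54 + (-7 - 1) = 54 - 8 = 46)
(85 + j)² = (85 + 46)² = 131² = 17161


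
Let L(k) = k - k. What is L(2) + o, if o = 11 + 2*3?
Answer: 17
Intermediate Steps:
L(k) = 0
o = 17 (o = 11 + 6 = 17)
L(2) + o = 0 + 17 = 17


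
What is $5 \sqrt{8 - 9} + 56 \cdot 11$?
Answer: $616 + 5 i \approx 616.0 + 5.0 i$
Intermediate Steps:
$5 \sqrt{8 - 9} + 56 \cdot 11 = 5 \sqrt{-1} + 616 = 5 i + 616 = 616 + 5 i$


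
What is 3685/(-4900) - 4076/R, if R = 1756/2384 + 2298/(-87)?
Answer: 13742701607/86985780 ≈ 157.99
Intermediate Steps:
R = -443805/17284 (R = 1756*(1/2384) + 2298*(-1/87) = 439/596 - 766/29 = -443805/17284 ≈ -25.677)
3685/(-4900) - 4076/R = 3685/(-4900) - 4076/(-443805/17284) = 3685*(-1/4900) - 4076*(-17284/443805) = -737/980 + 70449584/443805 = 13742701607/86985780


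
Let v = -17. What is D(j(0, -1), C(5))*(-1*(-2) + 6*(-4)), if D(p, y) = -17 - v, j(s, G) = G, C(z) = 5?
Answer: 0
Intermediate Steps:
D(p, y) = 0 (D(p, y) = -17 - 1*(-17) = -17 + 17 = 0)
D(j(0, -1), C(5))*(-1*(-2) + 6*(-4)) = 0*(-1*(-2) + 6*(-4)) = 0*(2 - 24) = 0*(-22) = 0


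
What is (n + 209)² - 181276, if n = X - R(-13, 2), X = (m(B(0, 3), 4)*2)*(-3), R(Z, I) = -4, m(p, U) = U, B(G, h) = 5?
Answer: -145555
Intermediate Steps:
X = -24 (X = (4*2)*(-3) = 8*(-3) = -24)
n = -20 (n = -24 - 1*(-4) = -24 + 4 = -20)
(n + 209)² - 181276 = (-20 + 209)² - 181276 = 189² - 181276 = 35721 - 181276 = -145555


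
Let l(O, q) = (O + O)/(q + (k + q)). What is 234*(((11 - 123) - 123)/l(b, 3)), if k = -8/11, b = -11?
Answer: 1594710/121 ≈ 13179.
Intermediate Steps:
k = -8/11 (k = -8*1/11 = -8/11 ≈ -0.72727)
l(O, q) = 2*O/(-8/11 + 2*q) (l(O, q) = (O + O)/(q + (-8/11 + q)) = (2*O)/(-8/11 + 2*q) = 2*O/(-8/11 + 2*q))
234*(((11 - 123) - 123)/l(b, 3)) = 234*(((11 - 123) - 123)/((11*(-11)/(-4 + 11*3)))) = 234*((-112 - 123)/((11*(-11)/(-4 + 33)))) = 234*(-235/(11*(-11)/29)) = 234*(-235/(11*(-11)*(1/29))) = 234*(-235/(-121/29)) = 234*(-235*(-29/121)) = 234*(6815/121) = 1594710/121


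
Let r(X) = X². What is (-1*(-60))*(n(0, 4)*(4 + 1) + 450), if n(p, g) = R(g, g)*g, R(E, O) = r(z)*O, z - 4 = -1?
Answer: 70200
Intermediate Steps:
z = 3 (z = 4 - 1 = 3)
R(E, O) = 9*O (R(E, O) = 3²*O = 9*O)
n(p, g) = 9*g² (n(p, g) = (9*g)*g = 9*g²)
(-1*(-60))*(n(0, 4)*(4 + 1) + 450) = (-1*(-60))*((9*4²)*(4 + 1) + 450) = 60*((9*16)*5 + 450) = 60*(144*5 + 450) = 60*(720 + 450) = 60*1170 = 70200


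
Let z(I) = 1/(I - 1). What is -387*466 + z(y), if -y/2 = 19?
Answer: -7033339/39 ≈ -1.8034e+5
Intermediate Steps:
y = -38 (y = -2*19 = -38)
z(I) = 1/(-1 + I)
-387*466 + z(y) = -387*466 + 1/(-1 - 38) = -180342 + 1/(-39) = -180342 - 1/39 = -7033339/39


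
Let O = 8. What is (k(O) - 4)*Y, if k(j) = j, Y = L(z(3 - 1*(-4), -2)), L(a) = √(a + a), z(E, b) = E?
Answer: 4*√14 ≈ 14.967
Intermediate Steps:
L(a) = √2*√a (L(a) = √(2*a) = √2*√a)
Y = √14 (Y = √2*√(3 - 1*(-4)) = √2*√(3 + 4) = √2*√7 = √14 ≈ 3.7417)
(k(O) - 4)*Y = (8 - 4)*√14 = 4*√14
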